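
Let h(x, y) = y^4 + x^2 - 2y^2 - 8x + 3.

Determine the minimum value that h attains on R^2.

h(x,y) separates as P(x) + Q(y) + 3, so its minimum is min P + min Q + 3.
P'(x) = 2x - 8 vanishes at x ∈ {4}; Q'(y) = 4y(y - 1)(y + 1) vanishes at y ∈ {-1, 0, 1}.
Local minima of P (where P''>0): P(4)=-16. Local minima of Q: Q(-1)=-1, Q(1)=-1.
So the global minimum of h is P(4) + Q(-1) + 3 = -16 − 1 + 3 = -14, attained at (4, -1).

-14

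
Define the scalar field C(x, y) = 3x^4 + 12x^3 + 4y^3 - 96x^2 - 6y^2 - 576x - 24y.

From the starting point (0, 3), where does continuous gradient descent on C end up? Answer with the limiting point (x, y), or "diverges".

C is separable, so gradient descent decouples: x follows -∂C/∂x, y follows -∂C/∂y.
∂C/∂x = 12(x - 4)(x + 3)(x + 4); at x=0 this is -576, so x increases.
∂C/∂y = 12(y - 2)(y + 1); at y=3 this is 48, so y decreases.
x converges to its nearest critical value 4 (a local min of the x-part); y converges to 2. The iterate converges to (4, 2).

(4, 2)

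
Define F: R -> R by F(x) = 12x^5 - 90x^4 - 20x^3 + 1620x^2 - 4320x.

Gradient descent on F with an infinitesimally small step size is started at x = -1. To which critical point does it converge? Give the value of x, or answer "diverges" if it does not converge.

2

F'(x) = 60(x - 4)(x - 3)(x - 2)(x + 3), so F'(-1) = -7200.
Gradient descent moves in the -F' direction, i.e. x is increasing.
The nearest critical point in that direction is x = 2, where F'' = 600 > 0 (a local minimum). The iterate converges there.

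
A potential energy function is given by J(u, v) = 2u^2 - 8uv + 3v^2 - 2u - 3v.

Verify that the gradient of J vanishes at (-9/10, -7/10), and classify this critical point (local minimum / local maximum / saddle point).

∇J = (4u - 8v - 2, -8u + 6v - 3); substituting (-9/10, -7/10) gives ∇J = (0, 0), so (-9/10, -7/10) is indeed a critical point.
The Hessian of J is constant: H = [[4, -8], [-8, 6]].
det(H) = 4·6 − (-8)² = -40.
Since det(H) < 0, H is indefinite and the critical point is a saddle point.

saddle point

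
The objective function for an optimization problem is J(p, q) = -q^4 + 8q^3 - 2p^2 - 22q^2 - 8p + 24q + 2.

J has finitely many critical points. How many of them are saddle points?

1

J separates as a function of p plus a function of q, so ∇J=0 decouples.
∂J/∂p = -4(p + 2) = 0 at p ∈ {-2}; ∂J/∂q = -4(q - 3)(q - 2)(q - 1) = 0 at q ∈ {1, 2, 3}.
The Hessian is diagonal: diag(J_pp, J_qq). Second derivatives: J_pp(-2)=-4; J_qq(1)=-8, J_qq(2)=4, J_qq(3)=-8.
Saddle points occur where the two diagonal entries have opposite signs: (-2, 2). Count: 1.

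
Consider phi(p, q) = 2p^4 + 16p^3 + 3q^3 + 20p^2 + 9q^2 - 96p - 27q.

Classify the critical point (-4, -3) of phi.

The mixed partial ∂²phi/∂p∂q is 0, so the Hessian at any point is diag(phi_pp, phi_qq) = diag(8(3p^2 + 12p + 5), 18(q + 1)).
At (-4, -3): H = diag(40, -36).
The eigenvalues have opposite signs, so H is indefinite: a saddle point.

saddle point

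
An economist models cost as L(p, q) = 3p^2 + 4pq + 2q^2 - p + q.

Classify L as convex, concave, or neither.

convex

L is quadratic, so its Hessian is the constant matrix H = [[6, 4], [4, 4]].
det(H) = 8, tr(H) = 10.
det(H) > 0 and tr(H) > 0, so H is positive definite everywhere: convex.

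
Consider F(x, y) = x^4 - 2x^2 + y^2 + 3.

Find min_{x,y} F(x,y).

F(x,y) separates as P(x) + Q(y) + 3, so its minimum is min P + min Q + 3.
P'(x) = 4x(x - 1)(x + 1) vanishes at x ∈ {-1, 0, 1}; Q'(y) = 2y vanishes at y ∈ {0}.
Local minima of P (where P''>0): P(-1)=-1, P(1)=-1. Local minima of Q: Q(0)=0.
So the global minimum of F is P(-1) + Q(0) + 3 = -1 + 0 + 3 = 2, attained at (-1, 0).

2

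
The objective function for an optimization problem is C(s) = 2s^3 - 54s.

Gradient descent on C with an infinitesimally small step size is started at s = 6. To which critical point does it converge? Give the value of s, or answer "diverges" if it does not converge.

3

C'(s) = 6(s - 3)(s + 3), so C'(6) = 162.
Gradient descent moves in the -C' direction, i.e. s is decreasing.
The nearest critical point in that direction is s = 3, where C'' = 36 > 0 (a local minimum). The iterate converges there.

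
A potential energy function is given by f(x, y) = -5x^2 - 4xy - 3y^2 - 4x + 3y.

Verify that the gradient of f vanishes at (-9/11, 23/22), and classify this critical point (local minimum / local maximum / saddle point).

∇f = (-10x - 4y - 4, -4x - 6y + 3); substituting (-9/11, 23/22) gives ∇f = (0, 0), so (-9/11, 23/22) is indeed a critical point.
The Hessian of f is constant: H = [[-10, -4], [-4, -6]].
det(H) = (-10)·(-6) − (-4)² = 44.
det(H) > 0 and tr(H) = -16 < 0, so H is negative definite and the point is a local maximum.

local maximum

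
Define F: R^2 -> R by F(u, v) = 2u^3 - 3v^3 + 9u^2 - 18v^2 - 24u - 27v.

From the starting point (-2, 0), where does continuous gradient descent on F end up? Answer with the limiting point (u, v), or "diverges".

diverges

F is separable, so gradient descent decouples: u follows -∂F/∂u, v follows -∂F/∂v.
∂F/∂u = 6(u - 1)(u + 4); at u=-2 this is -36, so u increases.
∂F/∂v = -9(v + 1)(v + 3); at v=0 this is -27, so v increases.
The v-coordinate has no critical point in that direction and runs off to infinity.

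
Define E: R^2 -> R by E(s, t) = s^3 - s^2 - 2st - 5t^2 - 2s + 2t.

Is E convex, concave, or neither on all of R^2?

neither

The term s^3 is cubic, so the Hessian is not constant.
∂²E/∂s² = 6s - 2, which takes both signs as s varies (negative for sufficiently negative s). A diagonal entry of the Hessian changing sign means the Hessian is neither positive- nor negative-semidefinite on all of R^2.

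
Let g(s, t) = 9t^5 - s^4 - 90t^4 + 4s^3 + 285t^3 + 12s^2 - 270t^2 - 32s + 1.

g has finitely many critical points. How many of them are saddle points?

6

g separates as a function of s plus a function of t, so ∇g=0 decouples.
∂g/∂s = -4(s - 4)(s - 1)(s + 2) = 0 at s ∈ {-2, 1, 4}; ∂g/∂t = 45t(t - 4)(t - 3)(t - 1) = 0 at t ∈ {0, 1, 3, 4}.
The Hessian is diagonal: diag(g_ss, g_tt). Second derivatives: g_ss(-2)=-72, g_ss(1)=36, g_ss(4)=-72; g_tt(0)=-540, g_tt(1)=270, g_tt(3)=-270, g_tt(4)=540.
Saddle points occur where the two diagonal entries have opposite signs: (-2, 1), (-2, 4), (1, 0), (1, 3), (4, 1), (4, 4). Count: 6.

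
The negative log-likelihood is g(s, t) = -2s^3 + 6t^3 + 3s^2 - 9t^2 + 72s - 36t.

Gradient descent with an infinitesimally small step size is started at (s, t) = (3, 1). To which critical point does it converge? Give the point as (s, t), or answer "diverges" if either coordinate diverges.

g is separable, so gradient descent decouples: s follows -∂g/∂s, t follows -∂g/∂t.
∂g/∂s = -6(s - 4)(s + 3); at s=3 this is 36, so s decreases.
∂g/∂t = 18(t - 2)(t + 1); at t=1 this is -36, so t increases.
s converges to its nearest critical value -3 (a local min of the s-part); t converges to 2. The iterate converges to (-3, 2).

(-3, 2)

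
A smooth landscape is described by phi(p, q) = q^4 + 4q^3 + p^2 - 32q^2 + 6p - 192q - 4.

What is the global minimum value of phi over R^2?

phi(p,q) separates as A(p) + B(q) − 4, so its minimum is min A + min B − 4.
A'(p) = 2p + 6 vanishes at p ∈ {-3}; B'(q) = 4(q - 4)(q + 3)(q + 4) vanishes at q ∈ {-4, -3, 4}.
Local minima of A (where A''>0): A(-3)=-9. Local minima of B: B(-4)=256, B(4)=-768.
So the global minimum of phi is A(-3) + B(4) − 4 = -9 − 768 − 4 = -781, attained at (-3, 4).

-781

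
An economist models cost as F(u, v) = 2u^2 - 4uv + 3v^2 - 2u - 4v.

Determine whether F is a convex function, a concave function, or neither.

F is quadratic, so its Hessian is the constant matrix H = [[4, -4], [-4, 6]].
det(H) = 8, tr(H) = 10.
det(H) > 0 and tr(H) > 0, so H is positive definite everywhere: convex.

convex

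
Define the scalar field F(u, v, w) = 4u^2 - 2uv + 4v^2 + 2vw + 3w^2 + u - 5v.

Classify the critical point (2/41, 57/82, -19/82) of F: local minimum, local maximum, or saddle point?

local minimum

The Hessian is constant: H = [[8, -2, 0], [-2, 8, 2], [0, 2, 6]].
Leading principal minors: Δ₁ = 8, Δ₂ = 60, Δ₃ = 328.
All leading minors are positive, so H is positive definite: a local minimum.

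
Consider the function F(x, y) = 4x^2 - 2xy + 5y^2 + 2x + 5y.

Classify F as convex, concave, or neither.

convex

F is quadratic, so its Hessian is the constant matrix H = [[8, -2], [-2, 10]].
det(H) = 76, tr(H) = 18.
det(H) > 0 and tr(H) > 0, so H is positive definite everywhere: convex.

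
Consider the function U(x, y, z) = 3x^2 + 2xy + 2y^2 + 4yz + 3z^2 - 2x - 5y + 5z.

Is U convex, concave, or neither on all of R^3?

convex

U is quadratic, so its Hessian is the constant matrix H = [[6, 2, 0], [2, 4, 4], [0, 4, 6]].
Leading principal minors: 6, 20, 24.
All positive ⇒ H ≻ 0 ⇒ convex.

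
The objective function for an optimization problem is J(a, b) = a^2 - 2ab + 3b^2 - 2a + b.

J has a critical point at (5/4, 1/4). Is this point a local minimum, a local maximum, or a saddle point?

local minimum

The Hessian of J is constant: H = [[2, -2], [-2, 6]].
det(H) = 2·6 − (-2)² = 8.
det(H) > 0 and tr(H) = 8 > 0, so H is positive definite and the point is a local minimum.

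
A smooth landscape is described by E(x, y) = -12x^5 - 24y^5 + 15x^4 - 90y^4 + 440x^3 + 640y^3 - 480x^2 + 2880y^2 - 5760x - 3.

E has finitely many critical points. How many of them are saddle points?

8

E separates as a function of x plus a function of y, so ∇E=0 decouples.
∂E/∂x = -60(x - 4)(x - 3)(x + 2)(x + 4) = 0 at x ∈ {-4, -2, 3, 4}; ∂E/∂y = -120y(y - 4)(y + 3)(y + 4) = 0 at y ∈ {-4, -3, 0, 4}.
The Hessian is diagonal: diag(E_xx, E_yy). Second derivatives: E_xx(-4)=6720, E_xx(-2)=-3600, E_xx(3)=2100, E_xx(4)=-2880; E_yy(-4)=3840, E_yy(-3)=-2520, E_yy(0)=5760, E_yy(4)=-26880.
Saddle points occur where the two diagonal entries have opposite signs: (-4, -3), (-4, 4), (-2, -4), (-2, 0), (3, -3), (3, 4), (4, -4), (4, 0). Count: 8.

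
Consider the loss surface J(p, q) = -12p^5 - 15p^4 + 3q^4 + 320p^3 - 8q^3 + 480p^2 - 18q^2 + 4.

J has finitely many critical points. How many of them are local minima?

J separates as a function of p plus a function of q, so ∇J=0 decouples.
∂J/∂p = -60p(p - 4)(p + 1)(p + 4) = 0 at p ∈ {-4, -1, 0, 4}; ∂J/∂q = 12q(q - 3)(q + 1) = 0 at q ∈ {-1, 0, 3}.
The Hessian is diagonal: diag(J_pp, J_qq). Second derivatives: J_pp(-4)=5760, J_pp(-1)=-900, J_pp(0)=960, J_pp(4)=-9600; J_qq(-1)=48, J_qq(0)=-36, J_qq(3)=144.
Local minima occur where both diagonal entries positive: (-4, -1), (-4, 3), (0, -1), (0, 3). Count: 4.

4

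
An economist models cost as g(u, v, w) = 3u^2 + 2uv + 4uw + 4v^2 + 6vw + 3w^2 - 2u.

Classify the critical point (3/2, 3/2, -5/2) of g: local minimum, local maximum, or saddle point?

local minimum

The Hessian is constant: H = [[6, 2, 4], [2, 8, 6], [4, 6, 6]].
Leading principal minors: Δ₁ = 6, Δ₂ = 44, Δ₃ = 16.
All leading minors are positive, so H is positive definite: a local minimum.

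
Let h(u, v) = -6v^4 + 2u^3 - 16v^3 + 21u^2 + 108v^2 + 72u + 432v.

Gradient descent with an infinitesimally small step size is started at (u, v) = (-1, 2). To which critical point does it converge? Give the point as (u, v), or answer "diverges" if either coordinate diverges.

h is separable, so gradient descent decouples: u follows -∂h/∂u, v follows -∂h/∂v.
∂h/∂u = 6(u + 3)(u + 4); at u=-1 this is 36, so u decreases.
∂h/∂v = -24(v - 3)(v + 2)(v + 3); at v=2 this is 480, so v decreases.
u converges to its nearest critical value -3 (a local min of the u-part); v converges to -2. The iterate converges to (-3, -2).

(-3, -2)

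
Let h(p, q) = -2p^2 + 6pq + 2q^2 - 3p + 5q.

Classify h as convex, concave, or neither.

neither

h is quadratic, so its Hessian is the constant matrix H = [[-4, 6], [6, 4]].
det(H) = -52, tr(H) = 0.
det(H) < 0, so H is indefinite: neither convex nor concave.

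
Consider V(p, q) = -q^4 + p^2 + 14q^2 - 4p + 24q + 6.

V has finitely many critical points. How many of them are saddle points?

2

V separates as a function of p plus a function of q, so ∇V=0 decouples.
∂V/∂p = 2(p - 2) = 0 at p ∈ {2}; ∂V/∂q = -4(q - 3)(q + 1)(q + 2) = 0 at q ∈ {-2, -1, 3}.
The Hessian is diagonal: diag(V_pp, V_qq). Second derivatives: V_pp(2)=2; V_qq(-2)=-20, V_qq(-1)=16, V_qq(3)=-80.
Saddle points occur where the two diagonal entries have opposite signs: (2, -2), (2, 3). Count: 2.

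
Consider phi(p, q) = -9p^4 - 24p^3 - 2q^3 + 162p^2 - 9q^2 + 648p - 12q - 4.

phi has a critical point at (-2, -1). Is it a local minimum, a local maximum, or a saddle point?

saddle point

The mixed partial ∂²phi/∂p∂q is 0, so the Hessian at any point is diag(phi_pp, phi_qq) = diag(36(-3p^2 - 4p + 9), -6(2q + 3)).
At (-2, -1): H = diag(180, -6).
The eigenvalues have opposite signs, so H is indefinite: a saddle point.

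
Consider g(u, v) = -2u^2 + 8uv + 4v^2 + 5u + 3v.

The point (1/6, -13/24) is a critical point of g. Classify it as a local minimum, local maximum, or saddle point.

saddle point

The Hessian of g is constant: H = [[-4, 8], [8, 8]].
det(H) = (-4)·8 − 8² = -96.
Since det(H) < 0, H is indefinite and the critical point is a saddle point.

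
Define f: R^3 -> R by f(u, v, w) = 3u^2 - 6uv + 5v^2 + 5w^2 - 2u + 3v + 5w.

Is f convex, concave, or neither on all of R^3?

convex

f is quadratic, so its Hessian is the constant matrix H = [[6, -6, 0], [-6, 10, 0], [0, 0, 10]].
Leading principal minors: 6, 24, 240.
All positive ⇒ H ≻ 0 ⇒ convex.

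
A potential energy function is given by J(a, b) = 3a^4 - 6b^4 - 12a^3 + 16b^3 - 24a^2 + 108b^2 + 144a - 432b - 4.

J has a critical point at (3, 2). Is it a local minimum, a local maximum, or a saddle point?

local minimum

The mixed partial ∂²J/∂a∂b is 0, so the Hessian at any point is diag(J_aa, J_bb) = diag(12(3a^2 - 6a - 4), 24(-3b^2 + 4b + 9)).
At (3, 2): H = diag(60, 120).
Both eigenvalues are positive, so H is positive definite: a local minimum.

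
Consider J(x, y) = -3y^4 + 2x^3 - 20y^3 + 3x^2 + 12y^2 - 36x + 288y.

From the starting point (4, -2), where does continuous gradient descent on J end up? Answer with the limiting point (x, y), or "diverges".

J is separable, so gradient descent decouples: x follows -∂J/∂x, y follows -∂J/∂y.
∂J/∂x = 6(x - 2)(x + 3); at x=4 this is 84, so x decreases.
∂J/∂y = -12(y - 2)(y + 3)(y + 4); at y=-2 this is 96, so y decreases.
x converges to its nearest critical value 2 (a local min of the x-part); y converges to -3. The iterate converges to (2, -3).

(2, -3)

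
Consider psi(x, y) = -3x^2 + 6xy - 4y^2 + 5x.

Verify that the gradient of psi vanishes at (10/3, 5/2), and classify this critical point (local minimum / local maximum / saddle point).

local maximum

∇psi = (-6x + 6y + 5, 6x - 8y); substituting (10/3, 5/2) gives ∇psi = (0, 0), so (10/3, 5/2) is indeed a critical point.
The Hessian of psi is constant: H = [[-6, 6], [6, -8]].
det(H) = (-6)·(-8) − 6² = 12.
det(H) > 0 and tr(H) = -14 < 0, so H is negative definite and the point is a local maximum.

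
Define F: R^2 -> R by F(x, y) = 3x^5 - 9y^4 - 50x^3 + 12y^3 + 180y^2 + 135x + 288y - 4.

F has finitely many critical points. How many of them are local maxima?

F separates as a function of x plus a function of y, so ∇F=0 decouples.
∂F/∂x = 15(x - 3)(x - 1)(x + 1)(x + 3) = 0 at x ∈ {-3, -1, 1, 3}; ∂F/∂y = -36(y - 4)(y + 1)(y + 2) = 0 at y ∈ {-2, -1, 4}.
The Hessian is diagonal: diag(F_xx, F_yy). Second derivatives: F_xx(-3)=-720, F_xx(-1)=240, F_xx(1)=-240, F_xx(3)=720; F_yy(-2)=-216, F_yy(-1)=180, F_yy(4)=-1080.
Local maxima occur where both diagonal entries negative: (-3, -2), (-3, 4), (1, -2), (1, 4). Count: 4.

4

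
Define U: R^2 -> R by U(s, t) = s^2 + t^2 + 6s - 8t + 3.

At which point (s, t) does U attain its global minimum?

U(s,t) separates as P(s) + Q(t) + 3, so its minimum is min P + min Q + 3.
P'(s) = 2s + 6 vanishes at s ∈ {-3}; Q'(t) = 2(t - 4) vanishes at t ∈ {4}.
Local minima of P (where P''>0): P(-3)=-9. Local minima of Q: Q(4)=-16.
So the global minimum of U is P(-3) + Q(4) + 3 = -9 − 16 + 3 = -22, attained at (-3, 4).

(-3, 4)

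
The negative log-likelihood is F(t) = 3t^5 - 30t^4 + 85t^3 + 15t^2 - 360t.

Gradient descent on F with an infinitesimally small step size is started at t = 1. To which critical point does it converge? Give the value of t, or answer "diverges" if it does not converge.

F'(t) = 15(t - 4)(t - 3)(t - 2)(t + 1), so F'(1) = -180.
Gradient descent moves in the -F' direction, i.e. t is increasing.
The nearest critical point in that direction is t = 2, where F'' = 90 > 0 (a local minimum). The iterate converges there.

2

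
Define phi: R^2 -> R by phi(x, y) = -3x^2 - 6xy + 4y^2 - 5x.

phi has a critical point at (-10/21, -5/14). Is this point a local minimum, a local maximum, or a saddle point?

saddle point

The Hessian of phi is constant: H = [[-6, -6], [-6, 8]].
det(H) = (-6)·8 − (-6)² = -84.
Since det(H) < 0, H is indefinite and the critical point is a saddle point.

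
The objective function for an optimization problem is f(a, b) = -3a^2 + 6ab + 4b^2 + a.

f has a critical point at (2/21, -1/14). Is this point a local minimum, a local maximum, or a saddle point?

The Hessian of f is constant: H = [[-6, 6], [6, 8]].
det(H) = (-6)·8 − 6² = -84.
Since det(H) < 0, H is indefinite and the critical point is a saddle point.

saddle point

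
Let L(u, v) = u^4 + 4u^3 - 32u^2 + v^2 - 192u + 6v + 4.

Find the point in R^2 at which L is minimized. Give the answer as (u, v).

(4, -3)

L(u,v) separates as P(u) + Q(v) + 4, so its minimum is min P + min Q + 4.
P'(u) = 4(u - 4)(u + 3)(u + 4) vanishes at u ∈ {-4, -3, 4}; Q'(v) = 2v + 6 vanishes at v ∈ {-3}.
Local minima of P (where P''>0): P(-4)=256, P(4)=-768. Local minima of Q: Q(-3)=-9.
So the global minimum of L is P(4) + Q(-3) + 4 = -768 − 9 + 4 = -773, attained at (4, -3).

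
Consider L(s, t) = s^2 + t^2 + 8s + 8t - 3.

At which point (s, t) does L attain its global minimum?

L(s,t) separates as P(s) + Q(t) − 3, so its minimum is min P + min Q − 3.
P'(s) = 2s + 8 vanishes at s ∈ {-4}; Q'(t) = 2(t + 4) vanishes at t ∈ {-4}.
Local minima of P (where P''>0): P(-4)=-16. Local minima of Q: Q(-4)=-16.
So the global minimum of L is P(-4) + Q(-4) − 3 = -16 − 16 − 3 = -35, attained at (-4, -4).

(-4, -4)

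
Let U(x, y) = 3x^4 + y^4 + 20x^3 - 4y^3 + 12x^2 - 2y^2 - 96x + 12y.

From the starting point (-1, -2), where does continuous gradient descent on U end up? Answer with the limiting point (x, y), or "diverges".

U is separable, so gradient descent decouples: x follows -∂U/∂x, y follows -∂U/∂y.
∂U/∂x = 12(x - 1)(x + 2)(x + 4); at x=-1 this is -72, so x increases.
∂U/∂y = 4(y - 3)(y - 1)(y + 1); at y=-2 this is -60, so y increases.
x converges to its nearest critical value 1 (a local min of the x-part); y converges to -1. The iterate converges to (1, -1).

(1, -1)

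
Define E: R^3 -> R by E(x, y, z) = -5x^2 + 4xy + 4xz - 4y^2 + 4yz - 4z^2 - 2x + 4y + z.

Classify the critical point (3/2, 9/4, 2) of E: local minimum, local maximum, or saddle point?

The Hessian is constant: H = [[-10, 4, 4], [4, -8, 4], [4, 4, -8]].
Leading principal minors: Δ₁ = -10, Δ₂ = 64, Δ₃ = -96.
The minors alternate sign starting negative (−, +, −), so H is negative definite: a local maximum.

local maximum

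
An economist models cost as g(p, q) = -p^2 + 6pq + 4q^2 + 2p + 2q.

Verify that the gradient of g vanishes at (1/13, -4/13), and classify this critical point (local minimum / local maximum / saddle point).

saddle point

∇g = (-2p + 6q + 2, 6p + 8q + 2); substituting (1/13, -4/13) gives ∇g = (0, 0), so (1/13, -4/13) is indeed a critical point.
The Hessian of g is constant: H = [[-2, 6], [6, 8]].
det(H) = (-2)·8 − 6² = -52.
Since det(H) < 0, H is indefinite and the critical point is a saddle point.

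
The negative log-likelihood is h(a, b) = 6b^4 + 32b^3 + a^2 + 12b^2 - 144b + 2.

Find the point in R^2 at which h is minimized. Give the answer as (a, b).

h(a,b) separates as P(a) + Q(b) + 2, so its minimum is min P + min Q + 2.
P'(a) = 2a vanishes at a ∈ {0}; Q'(b) = 24(b - 1)(b + 2)(b + 3) vanishes at b ∈ {-3, -2, 1}.
Local minima of P (where P''>0): P(0)=0. Local minima of Q: Q(-3)=162, Q(1)=-94.
So the global minimum of h is P(0) + Q(1) + 2 = 0 − 94 + 2 = -92, attained at (0, 1).

(0, 1)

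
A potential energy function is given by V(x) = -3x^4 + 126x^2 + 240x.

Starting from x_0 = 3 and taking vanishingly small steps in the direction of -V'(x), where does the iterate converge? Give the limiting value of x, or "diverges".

-1

V'(x) = -12(x - 5)(x + 1)(x + 4), so V'(3) = 672.
Gradient descent moves in the -V' direction, i.e. x is decreasing.
The nearest critical point in that direction is x = -1, where V'' = 216 > 0 (a local minimum). The iterate converges there.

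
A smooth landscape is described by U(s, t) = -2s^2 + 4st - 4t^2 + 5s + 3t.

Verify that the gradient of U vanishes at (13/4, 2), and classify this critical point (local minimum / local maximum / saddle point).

∇U = (-4s + 4t + 5, 4s - 8t + 3); substituting (13/4, 2) gives ∇U = (0, 0), so (13/4, 2) is indeed a critical point.
The Hessian of U is constant: H = [[-4, 4], [4, -8]].
det(H) = (-4)·(-8) − 4² = 16.
det(H) > 0 and tr(H) = -12 < 0, so H is negative definite and the point is a local maximum.

local maximum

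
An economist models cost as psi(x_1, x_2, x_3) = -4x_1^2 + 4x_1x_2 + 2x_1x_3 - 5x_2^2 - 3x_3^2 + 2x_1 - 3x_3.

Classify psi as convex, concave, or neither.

psi is quadratic, so its Hessian is the constant matrix H = [[-8, 4, 2], [4, -10, 0], [2, 0, -6]].
Leading principal minors: -8, 64, -344.
Signs alternate −, +, − ⇒ H ≺ 0 ⇒ concave.

concave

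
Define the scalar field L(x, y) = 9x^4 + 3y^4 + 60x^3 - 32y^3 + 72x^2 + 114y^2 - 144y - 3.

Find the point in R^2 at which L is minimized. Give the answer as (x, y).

(-4, 1)

L(x,y) separates as P(x) + Q(y) − 3, so its minimum is min P + min Q − 3.
P'(x) = 36x(x + 1)(x + 4) vanishes at x ∈ {-4, -1, 0}; Q'(y) = 12(y - 4)(y - 3)(y - 1) vanishes at y ∈ {1, 3, 4}.
Local minima of P (where P''>0): P(-4)=-384, P(0)=0. Local minima of Q: Q(1)=-59, Q(4)=-32.
So the global minimum of L is P(-4) + Q(1) − 3 = -384 − 59 − 3 = -446, attained at (-4, 1).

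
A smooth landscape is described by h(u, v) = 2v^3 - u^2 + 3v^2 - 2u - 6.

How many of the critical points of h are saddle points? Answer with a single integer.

h separates as a function of u plus a function of v, so ∇h=0 decouples.
∂h/∂u = -2(u + 1) = 0 at u ∈ {-1}; ∂h/∂v = 6v(v + 1) = 0 at v ∈ {-1, 0}.
The Hessian is diagonal: diag(h_uu, h_vv). Second derivatives: h_uu(-1)=-2; h_vv(-1)=-6, h_vv(0)=6.
Saddle points occur where the two diagonal entries have opposite signs: (-1, 0). Count: 1.

1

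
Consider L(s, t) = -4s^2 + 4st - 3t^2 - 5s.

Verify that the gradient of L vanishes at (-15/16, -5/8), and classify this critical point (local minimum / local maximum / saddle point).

∇L = (-8s + 4t - 5, 4s - 6t); substituting (-15/16, -5/8) gives ∇L = (0, 0), so (-15/16, -5/8) is indeed a critical point.
The Hessian of L is constant: H = [[-8, 4], [4, -6]].
det(H) = (-8)·(-6) − 4² = 32.
det(H) > 0 and tr(H) = -14 < 0, so H is negative definite and the point is a local maximum.

local maximum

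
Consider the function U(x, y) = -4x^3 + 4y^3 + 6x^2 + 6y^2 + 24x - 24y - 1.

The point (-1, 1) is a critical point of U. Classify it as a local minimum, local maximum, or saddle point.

local minimum

The mixed partial ∂²U/∂x∂y is 0, so the Hessian at any point is diag(U_xx, U_yy) = diag(12(-2x + 1), 12(2y + 1)).
At (-1, 1): H = diag(36, 36).
Both eigenvalues are positive, so H is positive definite: a local minimum.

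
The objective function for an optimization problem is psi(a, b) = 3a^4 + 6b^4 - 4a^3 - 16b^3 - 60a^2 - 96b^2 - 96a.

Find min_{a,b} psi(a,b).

-1856

psi(a,b) separates as P(a) + Q(b), so its minimum is min P + min Q.
P'(a) = 12(a - 4)(a + 1)(a + 2) vanishes at a ∈ {-2, -1, 4}; Q'(b) = 24b(b - 4)(b + 2) vanishes at b ∈ {-2, 0, 4}.
Local minima of P (where P''>0): P(-2)=32, P(4)=-832. Local minima of Q: Q(-2)=-160, Q(4)=-1024.
So the global minimum of psi is P(4) + Q(4) = -832 − 1024 = -1856, attained at (4, 4).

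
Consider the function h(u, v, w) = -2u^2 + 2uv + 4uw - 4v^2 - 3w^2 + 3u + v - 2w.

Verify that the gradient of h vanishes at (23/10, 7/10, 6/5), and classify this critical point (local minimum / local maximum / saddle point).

∇h = (-4u + 2v + 4w + 3, 2u - 8v + 1, 4u - 6w - 2); substituting (23/10, 7/10, 6/5) gives ∇h = (0, 0, 0), so (23/10, 7/10, 6/5) is indeed a critical point.
The Hessian is constant: H = [[-4, 2, 4], [2, -8, 0], [4, 0, -6]].
Leading principal minors: Δ₁ = -4, Δ₂ = 28, Δ₃ = -40.
The minors alternate sign starting negative (−, +, −), so H is negative definite: a local maximum.

local maximum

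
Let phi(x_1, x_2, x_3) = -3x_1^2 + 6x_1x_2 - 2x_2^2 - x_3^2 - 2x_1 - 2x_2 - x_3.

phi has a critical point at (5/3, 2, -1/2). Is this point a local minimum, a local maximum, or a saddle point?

saddle point

The Hessian is constant: H = [[-6, 6, 0], [6, -4, 0], [0, 0, -2]].
Leading principal minors: Δ₁ = -6, Δ₂ = -12, Δ₃ = 24.
The minors fit neither the all-positive nor the alternating-sign pattern, so H is indefinite: a saddle point.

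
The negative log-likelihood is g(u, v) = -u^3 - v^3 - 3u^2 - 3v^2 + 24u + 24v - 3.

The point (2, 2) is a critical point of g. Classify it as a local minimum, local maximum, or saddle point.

The mixed partial ∂²g/∂u∂v is 0, so the Hessian at any point is diag(g_uu, g_vv) = diag(-6(u + 1), -6(v + 1)).
At (2, 2): H = diag(-18, -18).
Both eigenvalues are negative, so H is negative definite: a local maximum.

local maximum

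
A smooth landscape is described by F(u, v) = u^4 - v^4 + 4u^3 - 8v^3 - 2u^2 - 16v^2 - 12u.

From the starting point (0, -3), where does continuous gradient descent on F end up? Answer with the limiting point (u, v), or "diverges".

(1, -2)

F is separable, so gradient descent decouples: u follows -∂F/∂u, v follows -∂F/∂v.
∂F/∂u = 4(u - 1)(u + 1)(u + 3); at u=0 this is -12, so u increases.
∂F/∂v = -4v(v + 2)(v + 4); at v=-3 this is -12, so v increases.
u converges to its nearest critical value 1 (a local min of the u-part); v converges to -2. The iterate converges to (1, -2).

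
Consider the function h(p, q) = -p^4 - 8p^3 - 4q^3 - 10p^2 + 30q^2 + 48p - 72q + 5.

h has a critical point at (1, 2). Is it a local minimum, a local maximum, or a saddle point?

saddle point

The mixed partial ∂²h/∂p∂q is 0, so the Hessian at any point is diag(h_pp, h_qq) = diag(-4(3p^2 + 12p + 5), 12(-2q + 5)).
At (1, 2): H = diag(-80, 12).
The eigenvalues have opposite signs, so H is indefinite: a saddle point.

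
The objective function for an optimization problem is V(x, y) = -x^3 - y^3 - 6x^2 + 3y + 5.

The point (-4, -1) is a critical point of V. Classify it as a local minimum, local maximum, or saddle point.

The mixed partial ∂²V/∂x∂y is 0, so the Hessian at any point is diag(V_xx, V_yy) = diag(-6(x + 2), -6y).
At (-4, -1): H = diag(12, 6).
Both eigenvalues are positive, so H is positive definite: a local minimum.

local minimum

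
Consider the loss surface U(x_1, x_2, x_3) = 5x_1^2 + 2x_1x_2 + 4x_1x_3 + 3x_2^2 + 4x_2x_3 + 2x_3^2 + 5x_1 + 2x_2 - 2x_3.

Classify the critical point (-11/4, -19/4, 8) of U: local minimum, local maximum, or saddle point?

local minimum

The Hessian is constant: H = [[10, 2, 4], [2, 6, 4], [4, 4, 4]].
Leading principal minors: Δ₁ = 10, Δ₂ = 56, Δ₃ = 32.
All leading minors are positive, so H is positive definite: a local minimum.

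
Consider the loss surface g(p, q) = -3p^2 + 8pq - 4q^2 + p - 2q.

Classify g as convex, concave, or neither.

neither

g is quadratic, so its Hessian is the constant matrix H = [[-6, 8], [8, -8]].
det(H) = -16, tr(H) = -14.
det(H) < 0, so H is indefinite: neither convex nor concave.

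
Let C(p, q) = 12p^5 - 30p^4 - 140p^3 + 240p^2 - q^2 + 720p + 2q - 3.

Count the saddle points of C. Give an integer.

2

C separates as a function of p plus a function of q, so ∇C=0 decouples.
∂C/∂p = 60(p - 3)(p - 2)(p + 1)(p + 2) = 0 at p ∈ {-2, -1, 2, 3}; ∂C/∂q = -2(q - 1) = 0 at q ∈ {1}.
The Hessian is diagonal: diag(C_pp, C_qq). Second derivatives: C_pp(-2)=-1200, C_pp(-1)=720, C_pp(2)=-720, C_pp(3)=1200; C_qq(1)=-2.
Saddle points occur where the two diagonal entries have opposite signs: (-1, 1), (3, 1). Count: 2.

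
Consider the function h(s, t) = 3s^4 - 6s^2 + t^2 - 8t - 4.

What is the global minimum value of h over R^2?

-23

h(s,t) separates as P(s) + Q(t) − 4, so its minimum is min P + min Q − 4.
P'(s) = 12s(s - 1)(s + 1) vanishes at s ∈ {-1, 0, 1}; Q'(t) = 2(t - 4) vanishes at t ∈ {4}.
Local minima of P (where P''>0): P(-1)=-3, P(1)=-3. Local minima of Q: Q(4)=-16.
So the global minimum of h is P(-1) + Q(4) − 4 = -3 − 16 − 4 = -23, attained at (-1, 4).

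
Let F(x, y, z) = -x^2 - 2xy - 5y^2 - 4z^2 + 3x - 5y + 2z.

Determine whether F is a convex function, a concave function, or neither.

concave

F is quadratic, so its Hessian is the constant matrix H = [[-2, -2, 0], [-2, -10, 0], [0, 0, -8]].
Leading principal minors: -2, 16, -128.
Signs alternate −, +, − ⇒ H ≺ 0 ⇒ concave.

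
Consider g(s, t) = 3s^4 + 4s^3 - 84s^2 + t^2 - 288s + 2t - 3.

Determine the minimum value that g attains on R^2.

g(s,t) separates as P(s) + Q(t) − 3, so its minimum is min P + min Q − 3.
P'(s) = 12(s - 4)(s + 2)(s + 3) vanishes at s ∈ {-3, -2, 4}; Q'(t) = 2(t + 1) vanishes at t ∈ {-1}.
Local minima of P (where P''>0): P(-3)=243, P(4)=-1472. Local minima of Q: Q(-1)=-1.
So the global minimum of g is P(4) + Q(-1) − 3 = -1472 − 1 − 3 = -1476, attained at (4, -1).

-1476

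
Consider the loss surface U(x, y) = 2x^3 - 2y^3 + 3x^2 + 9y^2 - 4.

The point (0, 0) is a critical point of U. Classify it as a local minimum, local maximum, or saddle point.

local minimum

The mixed partial ∂²U/∂x∂y is 0, so the Hessian at any point is diag(U_xx, U_yy) = diag(6(2x + 1), 6(-2y + 3)).
At (0, 0): H = diag(6, 18).
Both eigenvalues are positive, so H is positive definite: a local minimum.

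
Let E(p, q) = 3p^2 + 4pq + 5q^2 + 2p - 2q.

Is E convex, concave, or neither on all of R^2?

convex

E is quadratic, so its Hessian is the constant matrix H = [[6, 4], [4, 10]].
det(H) = 44, tr(H) = 16.
det(H) > 0 and tr(H) > 0, so H is positive definite everywhere: convex.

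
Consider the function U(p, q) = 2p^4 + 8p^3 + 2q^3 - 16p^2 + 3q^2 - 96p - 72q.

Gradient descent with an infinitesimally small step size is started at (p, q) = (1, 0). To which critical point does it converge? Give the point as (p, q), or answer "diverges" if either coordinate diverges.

U is separable, so gradient descent decouples: p follows -∂U/∂p, q follows -∂U/∂q.
∂U/∂p = 8(p - 2)(p + 2)(p + 3); at p=1 this is -96, so p increases.
∂U/∂q = 6(q - 3)(q + 4); at q=0 this is -72, so q increases.
p converges to its nearest critical value 2 (a local min of the p-part); q converges to 3. The iterate converges to (2, 3).

(2, 3)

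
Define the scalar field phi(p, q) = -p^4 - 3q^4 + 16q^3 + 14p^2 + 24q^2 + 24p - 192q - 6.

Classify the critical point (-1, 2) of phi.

local minimum

The mixed partial ∂²phi/∂p∂q is 0, so the Hessian at any point is diag(phi_pp, phi_qq) = diag(4(-3p^2 + 7), 12(-3q^2 + 8q + 4)).
At (-1, 2): H = diag(16, 96).
Both eigenvalues are positive, so H is positive definite: a local minimum.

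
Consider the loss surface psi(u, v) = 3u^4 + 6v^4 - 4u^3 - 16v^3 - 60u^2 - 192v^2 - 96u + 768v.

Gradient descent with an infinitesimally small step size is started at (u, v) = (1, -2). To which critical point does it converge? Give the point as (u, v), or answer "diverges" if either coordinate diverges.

(4, -4)

psi is separable, so gradient descent decouples: u follows -∂psi/∂u, v follows -∂psi/∂v.
∂psi/∂u = 12(u - 4)(u + 1)(u + 2); at u=1 this is -216, so u increases.
∂psi/∂v = 24(v - 4)(v - 2)(v + 4); at v=-2 this is 1152, so v decreases.
u converges to its nearest critical value 4 (a local min of the u-part); v converges to -4. The iterate converges to (4, -4).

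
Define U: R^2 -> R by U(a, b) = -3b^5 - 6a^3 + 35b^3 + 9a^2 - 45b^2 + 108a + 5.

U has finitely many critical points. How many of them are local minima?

U separates as a function of a plus a function of b, so ∇U=0 decouples.
∂U/∂a = -18(a - 3)(a + 2) = 0 at a ∈ {-2, 3}; ∂U/∂b = -15b(b - 2)(b - 1)(b + 3) = 0 at b ∈ {-3, 0, 1, 2}.
The Hessian is diagonal: diag(U_aa, U_bb). Second derivatives: U_aa(-2)=90, U_aa(3)=-90; U_bb(-3)=900, U_bb(0)=-90, U_bb(1)=60, U_bb(2)=-150.
Local minima occur where both diagonal entries positive: (-2, -3), (-2, 1). Count: 2.

2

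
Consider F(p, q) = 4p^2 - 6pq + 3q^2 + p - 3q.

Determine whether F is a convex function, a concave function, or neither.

F is quadratic, so its Hessian is the constant matrix H = [[8, -6], [-6, 6]].
det(H) = 12, tr(H) = 14.
det(H) > 0 and tr(H) > 0, so H is positive definite everywhere: convex.

convex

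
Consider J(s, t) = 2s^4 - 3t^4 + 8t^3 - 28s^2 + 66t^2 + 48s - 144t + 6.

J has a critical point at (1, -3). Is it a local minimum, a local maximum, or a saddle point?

local maximum

The mixed partial ∂²J/∂s∂t is 0, so the Hessian at any point is diag(J_ss, J_tt) = diag(8(3s^2 - 7), 12(-3t^2 + 4t + 11)).
At (1, -3): H = diag(-32, -336).
Both eigenvalues are negative, so H is negative definite: a local maximum.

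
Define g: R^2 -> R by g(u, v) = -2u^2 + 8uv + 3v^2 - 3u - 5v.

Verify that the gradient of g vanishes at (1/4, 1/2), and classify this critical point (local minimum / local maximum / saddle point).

∇g = (-4u + 8v - 3, 8u + 6v - 5); substituting (1/4, 1/2) gives ∇g = (0, 0), so (1/4, 1/2) is indeed a critical point.
The Hessian of g is constant: H = [[-4, 8], [8, 6]].
det(H) = (-4)·6 − 8² = -88.
Since det(H) < 0, H is indefinite and the critical point is a saddle point.

saddle point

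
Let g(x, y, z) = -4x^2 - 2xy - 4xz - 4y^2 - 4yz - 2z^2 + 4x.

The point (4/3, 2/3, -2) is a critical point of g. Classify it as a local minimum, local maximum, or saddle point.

local maximum

The Hessian is constant: H = [[-8, -2, -4], [-2, -8, -4], [-4, -4, -4]].
Leading principal minors: Δ₁ = -8, Δ₂ = 60, Δ₃ = -48.
The minors alternate sign starting negative (−, +, −), so H is negative definite: a local maximum.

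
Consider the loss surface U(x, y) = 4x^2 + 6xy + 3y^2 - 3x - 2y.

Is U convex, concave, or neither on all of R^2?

U is quadratic, so its Hessian is the constant matrix H = [[8, 6], [6, 6]].
det(H) = 12, tr(H) = 14.
det(H) > 0 and tr(H) > 0, so H is positive definite everywhere: convex.

convex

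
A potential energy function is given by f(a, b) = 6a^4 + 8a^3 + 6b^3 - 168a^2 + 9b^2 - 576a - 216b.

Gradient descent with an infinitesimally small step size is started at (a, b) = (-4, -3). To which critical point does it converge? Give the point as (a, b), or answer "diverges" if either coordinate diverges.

(-3, 3)

f is separable, so gradient descent decouples: a follows -∂f/∂a, b follows -∂f/∂b.
∂f/∂a = 24(a - 4)(a + 2)(a + 3); at a=-4 this is -384, so a increases.
∂f/∂b = 18(b - 3)(b + 4); at b=-3 this is -108, so b increases.
a converges to its nearest critical value -3 (a local min of the a-part); b converges to 3. The iterate converges to (-3, 3).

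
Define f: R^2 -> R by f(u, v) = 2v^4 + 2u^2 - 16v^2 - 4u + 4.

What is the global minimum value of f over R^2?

f(u,v) separates as P(u) + Q(v) + 4, so its minimum is min P + min Q + 4.
P'(u) = 4u - 4 vanishes at u ∈ {1}; Q'(v) = 8v(v - 2)(v + 2) vanishes at v ∈ {-2, 0, 2}.
Local minima of P (where P''>0): P(1)=-2. Local minima of Q: Q(-2)=-32, Q(2)=-32.
So the global minimum of f is P(1) + Q(-2) + 4 = -2 − 32 + 4 = -30, attained at (1, -2).

-30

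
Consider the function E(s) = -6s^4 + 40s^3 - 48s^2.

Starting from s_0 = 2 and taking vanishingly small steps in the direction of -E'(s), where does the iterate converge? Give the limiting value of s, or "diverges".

1

E'(s) = -24s(s - 4)(s - 1), so E'(2) = 96.
Gradient descent moves in the -E' direction, i.e. s is decreasing.
The nearest critical point in that direction is s = 1, where E'' = 72 > 0 (a local minimum). The iterate converges there.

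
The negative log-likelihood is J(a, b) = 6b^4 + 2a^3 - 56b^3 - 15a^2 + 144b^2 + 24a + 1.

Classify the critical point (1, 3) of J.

local maximum

The mixed partial ∂²J/∂a∂b is 0, so the Hessian at any point is diag(J_aa, J_bb) = diag(6(2a - 5), 24(3b^2 - 14b + 12)).
At (1, 3): H = diag(-18, -72).
Both eigenvalues are negative, so H is negative definite: a local maximum.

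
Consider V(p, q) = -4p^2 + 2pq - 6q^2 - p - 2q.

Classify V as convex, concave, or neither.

concave

V is quadratic, so its Hessian is the constant matrix H = [[-8, 2], [2, -12]].
det(H) = 92, tr(H) = -20.
det(H) > 0 and tr(H) < 0, so H is negative definite everywhere: concave.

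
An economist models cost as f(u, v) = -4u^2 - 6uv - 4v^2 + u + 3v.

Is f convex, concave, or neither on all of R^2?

f is quadratic, so its Hessian is the constant matrix H = [[-8, -6], [-6, -8]].
det(H) = 28, tr(H) = -16.
det(H) > 0 and tr(H) < 0, so H is negative definite everywhere: concave.

concave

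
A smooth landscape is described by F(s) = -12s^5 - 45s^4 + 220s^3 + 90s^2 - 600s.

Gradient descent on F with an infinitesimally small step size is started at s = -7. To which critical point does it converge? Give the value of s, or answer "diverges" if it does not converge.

F'(s) = -60(s - 2)(s - 1)(s + 1)(s + 5), so F'(-7) = -51840.
Gradient descent moves in the -F' direction, i.e. s is increasing.
The nearest critical point in that direction is s = -5, where F'' = 10080 > 0 (a local minimum). The iterate converges there.

-5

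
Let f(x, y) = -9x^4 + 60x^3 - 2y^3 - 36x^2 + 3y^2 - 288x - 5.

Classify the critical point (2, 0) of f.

The mixed partial ∂²f/∂x∂y is 0, so the Hessian at any point is diag(f_xx, f_yy) = diag(36(-3x^2 + 10x - 2), 6(-2y + 1)).
At (2, 0): H = diag(216, 6).
Both eigenvalues are positive, so H is positive definite: a local minimum.

local minimum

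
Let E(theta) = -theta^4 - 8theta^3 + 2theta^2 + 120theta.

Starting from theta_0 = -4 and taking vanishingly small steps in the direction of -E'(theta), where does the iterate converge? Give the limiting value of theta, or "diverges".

E'(theta) = -4(theta - 2)(theta + 3)(theta + 5), so E'(-4) = -24.
Gradient descent moves in the -E' direction, i.e. theta is increasing.
The nearest critical point in that direction is theta = -3, where E'' = 40 > 0 (a local minimum). The iterate converges there.

-3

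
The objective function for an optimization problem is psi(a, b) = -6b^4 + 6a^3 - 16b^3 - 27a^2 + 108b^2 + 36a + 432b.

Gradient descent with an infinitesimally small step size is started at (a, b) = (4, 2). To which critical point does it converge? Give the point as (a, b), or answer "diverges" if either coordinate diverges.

psi is separable, so gradient descent decouples: a follows -∂psi/∂a, b follows -∂psi/∂b.
∂psi/∂a = 18(a - 2)(a - 1); at a=4 this is 108, so a decreases.
∂psi/∂b = -24(b - 3)(b + 2)(b + 3); at b=2 this is 480, so b decreases.
a converges to its nearest critical value 2 (a local min of the a-part); b converges to -2. The iterate converges to (2, -2).

(2, -2)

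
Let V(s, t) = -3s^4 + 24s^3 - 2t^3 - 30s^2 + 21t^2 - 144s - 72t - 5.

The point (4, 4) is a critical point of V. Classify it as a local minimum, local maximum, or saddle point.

The mixed partial ∂²V/∂s∂t is 0, so the Hessian at any point is diag(V_ss, V_tt) = diag(12(-3s^2 + 12s - 5), 6(-2t + 7)).
At (4, 4): H = diag(-60, -6).
Both eigenvalues are negative, so H is negative definite: a local maximum.

local maximum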